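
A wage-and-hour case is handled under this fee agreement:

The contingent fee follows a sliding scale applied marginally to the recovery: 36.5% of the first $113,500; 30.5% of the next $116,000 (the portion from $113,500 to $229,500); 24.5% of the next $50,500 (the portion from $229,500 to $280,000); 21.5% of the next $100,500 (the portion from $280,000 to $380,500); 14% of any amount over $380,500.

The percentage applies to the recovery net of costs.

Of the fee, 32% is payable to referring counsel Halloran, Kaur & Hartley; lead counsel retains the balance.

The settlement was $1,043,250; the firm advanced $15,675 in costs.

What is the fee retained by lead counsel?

Fee base (net of costs): $1,043,250 − $15,675 = $1,027,575
First $113,500 at 36.5% = $41,427.50
Next $116,000 at 30.5% = $35,380.00
Next $50,500 at 24.5% = $12,372.50
Next $100,500 at 21.5% = $21,607.50
Remaining $647,075 at 14% = $90,590.50
Fee: $41,427.50 + $35,380.00 + $12,372.50 + $21,607.50 + $90,590.50 = $201,378.00
Referral share: 32% of $201,378.00 = $64,440.96; lead counsel retains $201,378.00 − $64,440.96 = $136,937.04.

$136,937.04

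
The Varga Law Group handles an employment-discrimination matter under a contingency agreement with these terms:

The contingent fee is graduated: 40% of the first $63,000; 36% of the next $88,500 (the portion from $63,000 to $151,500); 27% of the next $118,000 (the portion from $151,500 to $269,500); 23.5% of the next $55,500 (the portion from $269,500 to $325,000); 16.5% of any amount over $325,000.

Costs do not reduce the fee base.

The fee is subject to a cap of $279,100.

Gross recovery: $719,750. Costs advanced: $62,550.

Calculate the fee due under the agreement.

Fee base is the gross recovery, $719,750; costs are reimbursed separately.
First $63,000 at 40% = $25,200.00
Next $88,500 at 36% = $31,860.00
Next $118,000 at 27% = $31,860.00
Next $55,500 at 23.5% = $13,042.50
Remaining $394,750 at 16.5% = $65,133.75
Fee: $25,200.00 + $31,860.00 + $31,860.00 + $13,042.50 + $65,133.75 = $167,096.25
$167,096.25 is under the $279,100 cap.

$167,096.25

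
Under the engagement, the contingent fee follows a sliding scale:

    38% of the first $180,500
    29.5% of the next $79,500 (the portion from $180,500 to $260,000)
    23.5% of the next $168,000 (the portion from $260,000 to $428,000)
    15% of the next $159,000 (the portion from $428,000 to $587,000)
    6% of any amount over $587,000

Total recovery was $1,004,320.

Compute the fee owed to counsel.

First $180,500 at 38% = $68,590.00
Next $79,500 at 29.5% = $23,452.50
Next $168,000 at 23.5% = $39,480.00
Next $159,000 at 15% = $23,850.00
Remaining $417,320 at 6% = $25,039.20
Fee: $68,590.00 + $23,452.50 + $39,480.00 + $23,850.00 + $25,039.20 = $180,411.70

$180,411.70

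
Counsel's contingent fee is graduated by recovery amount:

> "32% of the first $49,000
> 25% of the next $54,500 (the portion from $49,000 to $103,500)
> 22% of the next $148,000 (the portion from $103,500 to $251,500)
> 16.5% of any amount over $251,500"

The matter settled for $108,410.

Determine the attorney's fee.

$30,385.20

First $49,000 at 32% = $15,680.00
Next $54,500 at 25% = $13,625.00
Remaining $4,910 at 22% = $1,080.20
Fee: $15,680.00 + $13,625.00 + $1,080.20 = $30,385.20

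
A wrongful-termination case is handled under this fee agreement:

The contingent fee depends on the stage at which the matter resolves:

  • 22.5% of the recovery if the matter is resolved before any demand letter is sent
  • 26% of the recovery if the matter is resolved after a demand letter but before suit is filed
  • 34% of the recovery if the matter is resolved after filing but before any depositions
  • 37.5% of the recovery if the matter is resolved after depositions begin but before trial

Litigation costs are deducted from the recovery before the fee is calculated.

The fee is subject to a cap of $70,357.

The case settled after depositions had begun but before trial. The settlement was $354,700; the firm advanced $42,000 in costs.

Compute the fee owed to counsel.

Fee base (net of costs): $354,700 − $42,000 = $312,700
The matter settled after depositions had begun but before trial, so the 37.5% rate applies.
$312,700 × 37.5% = $117,262.50
$117,262.50 exceeds the $70,357 cap, so the fee is capped at $70,357.00.

$70,357.00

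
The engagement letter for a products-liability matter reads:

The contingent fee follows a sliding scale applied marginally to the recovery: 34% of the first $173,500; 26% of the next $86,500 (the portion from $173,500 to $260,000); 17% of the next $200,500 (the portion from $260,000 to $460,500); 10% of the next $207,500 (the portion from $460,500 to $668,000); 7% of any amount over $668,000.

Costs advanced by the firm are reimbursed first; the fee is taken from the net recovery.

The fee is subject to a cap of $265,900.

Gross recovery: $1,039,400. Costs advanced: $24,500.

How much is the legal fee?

$160,598.00

Fee base (net of costs): $1,039,400 − $24,500 = $1,014,900
First $173,500 at 34% = $58,990.00
Next $86,500 at 26% = $22,490.00
Next $200,500 at 17% = $34,085.00
Next $207,500 at 10% = $20,750.00
Remaining $346,900 at 7% = $24,283.00
Fee: $58,990.00 + $22,490.00 + $34,085.00 + $20,750.00 + $24,283.00 = $160,598.00
$160,598.00 is under the $265,900 cap.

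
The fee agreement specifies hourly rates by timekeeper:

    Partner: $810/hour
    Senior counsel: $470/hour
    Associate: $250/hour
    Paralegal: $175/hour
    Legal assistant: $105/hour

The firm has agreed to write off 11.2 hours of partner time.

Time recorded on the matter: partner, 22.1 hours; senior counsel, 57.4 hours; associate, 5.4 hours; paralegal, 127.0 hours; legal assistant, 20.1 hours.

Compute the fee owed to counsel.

Partner: 22.1 × $810 = $17,901.00
Senior counsel: 57.4 × $470 = $26,978.00
Associate: 5.4 × $250 = $1,350.00
Paralegal: 127.0 × $175 = $22,225.00
Legal assistant: 20.1 × $105 = $2,110.50
Subtotal: $70,564.50
Write-off: 11.2 × $810 = $9,072.00
Total: $70,564.50 − $9,072.00 = $61,492.50

$61,492.50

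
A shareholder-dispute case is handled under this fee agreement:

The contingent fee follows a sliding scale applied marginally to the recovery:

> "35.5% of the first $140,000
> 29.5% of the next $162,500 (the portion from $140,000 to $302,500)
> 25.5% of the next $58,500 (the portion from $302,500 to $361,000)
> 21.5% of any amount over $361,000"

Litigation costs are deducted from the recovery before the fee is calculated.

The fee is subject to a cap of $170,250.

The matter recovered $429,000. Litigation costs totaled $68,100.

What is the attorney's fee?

Fee base (net of costs): $429,000 − $68,100 = $360,900
First $140,000 at 35.5% = $49,700.00
Next $162,500 at 29.5% = $47,937.50
Remaining $58,400 at 25.5% = $14,892.00
Fee: $49,700.00 + $47,937.50 + $14,892.00 = $112,529.50
$112,529.50 is under the $170,250 cap.

$112,529.50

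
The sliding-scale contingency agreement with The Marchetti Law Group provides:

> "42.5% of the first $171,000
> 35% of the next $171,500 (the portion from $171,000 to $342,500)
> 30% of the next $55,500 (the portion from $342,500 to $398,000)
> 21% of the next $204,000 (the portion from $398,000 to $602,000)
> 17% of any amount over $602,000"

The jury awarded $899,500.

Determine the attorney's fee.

$242,765.00

First $171,000 at 42.5% = $72,675.00
Next $171,500 at 35% = $60,025.00
Next $55,500 at 30% = $16,650.00
Next $204,000 at 21% = $42,840.00
Remaining $297,500 at 17% = $50,575.00
Fee: $72,675.00 + $60,025.00 + $16,650.00 + $42,840.00 + $50,575.00 = $242,765.00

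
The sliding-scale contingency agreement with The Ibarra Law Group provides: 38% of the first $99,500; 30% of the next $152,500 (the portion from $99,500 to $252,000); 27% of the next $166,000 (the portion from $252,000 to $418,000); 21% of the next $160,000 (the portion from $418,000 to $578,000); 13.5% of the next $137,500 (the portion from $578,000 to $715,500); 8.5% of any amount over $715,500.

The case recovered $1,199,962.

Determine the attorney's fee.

First $99,500 at 38% = $37,810.00
Next $152,500 at 30% = $45,750.00
Next $166,000 at 27% = $44,820.00
Next $160,000 at 21% = $33,600.00
Next $137,500 at 13.5% = $18,562.50
Remaining $484,462 at 8.5% = $41,179.27
Fee: $37,810.00 + $45,750.00 + $44,820.00 + $33,600.00 + $18,562.50 + $41,179.27 = $221,721.77

$221,721.77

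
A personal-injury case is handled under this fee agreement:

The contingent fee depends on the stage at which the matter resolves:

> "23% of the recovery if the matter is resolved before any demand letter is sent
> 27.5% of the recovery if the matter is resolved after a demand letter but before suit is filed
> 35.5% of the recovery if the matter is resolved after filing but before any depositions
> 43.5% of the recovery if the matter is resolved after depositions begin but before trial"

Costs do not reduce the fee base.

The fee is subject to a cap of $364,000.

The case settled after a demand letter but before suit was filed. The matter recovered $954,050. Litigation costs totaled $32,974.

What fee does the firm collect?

Fee base is the gross recovery, $954,050; costs are reimbursed separately.
The matter settled after a demand letter but before suit was filed, so the 27.5% rate applies.
$954,050 × 27.5% = $262,363.75
$262,363.75 is under the $364,000 cap.

$262,363.75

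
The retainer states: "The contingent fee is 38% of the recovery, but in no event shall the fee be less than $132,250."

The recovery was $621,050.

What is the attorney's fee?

38% of $621,050 = $235,999.00
That exceeds the $132,250 minimum.

$235,999.00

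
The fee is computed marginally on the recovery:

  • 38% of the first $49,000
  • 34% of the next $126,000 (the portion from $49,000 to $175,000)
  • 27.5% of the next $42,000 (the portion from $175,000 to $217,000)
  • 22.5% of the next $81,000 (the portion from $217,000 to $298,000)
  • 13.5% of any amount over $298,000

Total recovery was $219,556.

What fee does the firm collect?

First $49,000 at 38% = $18,620.00
Next $126,000 at 34% = $42,840.00
Next $42,000 at 27.5% = $11,550.00
Remaining $2,556 at 22.5% = $575.10
Fee: $18,620.00 + $42,840.00 + $11,550.00 + $575.10 = $73,585.10

$73,585.10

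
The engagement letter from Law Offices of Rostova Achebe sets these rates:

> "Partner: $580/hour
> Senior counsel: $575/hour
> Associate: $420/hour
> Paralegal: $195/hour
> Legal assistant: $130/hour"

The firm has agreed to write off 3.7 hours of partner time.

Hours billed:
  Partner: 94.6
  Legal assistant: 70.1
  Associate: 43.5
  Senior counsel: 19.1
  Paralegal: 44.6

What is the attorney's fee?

$99,784.50

Partner: 94.6 × $580 = $54,868.00
Senior counsel: 19.1 × $575 = $10,982.50
Associate: 43.5 × $420 = $18,270.00
Paralegal: 44.6 × $195 = $8,697.00
Legal assistant: 70.1 × $130 = $9,113.00
Subtotal: $101,930.50
Write-off: 3.7 × $580 = $2,146.00
Total: $101,930.50 − $2,146.00 = $99,784.50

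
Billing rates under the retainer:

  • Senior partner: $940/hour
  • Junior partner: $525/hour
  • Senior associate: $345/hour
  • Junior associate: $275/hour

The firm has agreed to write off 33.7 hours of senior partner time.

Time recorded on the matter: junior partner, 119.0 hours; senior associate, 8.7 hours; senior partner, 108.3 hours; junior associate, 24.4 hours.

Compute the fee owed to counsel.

$142,310.50

Senior partner: 108.3 × $940 = $101,802.00
Junior partner: 119.0 × $525 = $62,475.00
Senior associate: 8.7 × $345 = $3,001.50
Junior associate: 24.4 × $275 = $6,710.00
Subtotal: $173,988.50
Write-off: 33.7 × $940 = $31,678.00
Total: $173,988.50 − $31,678.00 = $142,310.50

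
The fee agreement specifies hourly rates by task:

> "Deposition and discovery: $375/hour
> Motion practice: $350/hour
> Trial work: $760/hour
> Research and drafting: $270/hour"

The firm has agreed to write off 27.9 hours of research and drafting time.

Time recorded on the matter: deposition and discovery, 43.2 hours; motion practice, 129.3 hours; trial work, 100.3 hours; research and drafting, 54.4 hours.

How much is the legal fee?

Deposition and discovery: 43.2 × $375 = $16,200.00
Motion practice: 129.3 × $350 = $45,255.00
Trial work: 100.3 × $760 = $76,228.00
Research and drafting: 54.4 × $270 = $14,688.00
Subtotal: $152,371.00
Write-off: 27.9 × $270 = $7,533.00
Total: $152,371.00 − $7,533.00 = $144,838.00

$144,838.00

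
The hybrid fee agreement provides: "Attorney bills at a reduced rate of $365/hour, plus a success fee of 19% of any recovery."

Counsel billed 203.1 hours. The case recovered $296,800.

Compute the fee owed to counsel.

Hourly: 203.1 × $365 = $74,131.50
Success fee: 19% of $296,800 = $56,392.00
Total: $74,131.50 + $56,392.00 = $130,523.50

$130,523.50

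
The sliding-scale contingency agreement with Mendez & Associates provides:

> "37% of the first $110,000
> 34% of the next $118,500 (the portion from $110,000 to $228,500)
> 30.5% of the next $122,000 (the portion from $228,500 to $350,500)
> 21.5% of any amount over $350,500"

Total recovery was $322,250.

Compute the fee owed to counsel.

$109,583.75

First $110,000 at 37% = $40,700.00
Next $118,500 at 34% = $40,290.00
Remaining $93,750 at 30.5% = $28,593.75
Fee: $40,700.00 + $40,290.00 + $28,593.75 = $109,583.75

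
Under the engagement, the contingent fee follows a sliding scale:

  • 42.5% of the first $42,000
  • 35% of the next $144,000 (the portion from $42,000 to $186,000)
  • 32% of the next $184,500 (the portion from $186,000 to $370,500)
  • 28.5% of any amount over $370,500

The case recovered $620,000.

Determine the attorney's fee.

First $42,000 at 42.5% = $17,850.00
Next $144,000 at 35% = $50,400.00
Next $184,500 at 32% = $59,040.00
Remaining $249,500 at 28.5% = $71,107.50
Fee: $17,850.00 + $50,400.00 + $59,040.00 + $71,107.50 = $198,397.50

$198,397.50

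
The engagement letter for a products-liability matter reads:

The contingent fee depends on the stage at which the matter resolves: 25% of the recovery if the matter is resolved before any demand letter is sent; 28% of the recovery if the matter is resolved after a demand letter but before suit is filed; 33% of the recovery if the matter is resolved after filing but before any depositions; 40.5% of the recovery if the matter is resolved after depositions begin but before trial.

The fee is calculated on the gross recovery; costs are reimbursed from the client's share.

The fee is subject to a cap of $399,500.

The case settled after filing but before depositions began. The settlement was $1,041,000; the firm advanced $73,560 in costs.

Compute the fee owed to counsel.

Fee base is the gross recovery, $1,041,000; costs are reimbursed separately.
The matter settled after filing but before depositions began, so the 33% rate applies.
$1,041,000 × 33% = $343,530.00
$343,530.00 is under the $399,500 cap.

$343,530.00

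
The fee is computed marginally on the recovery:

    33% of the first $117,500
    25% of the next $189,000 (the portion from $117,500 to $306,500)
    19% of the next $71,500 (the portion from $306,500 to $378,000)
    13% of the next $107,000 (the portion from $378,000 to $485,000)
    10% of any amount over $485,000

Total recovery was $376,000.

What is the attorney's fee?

First $117,500 at 33% = $38,775.00
Next $189,000 at 25% = $47,250.00
Remaining $69,500 at 19% = $13,205.00
Fee: $38,775.00 + $47,250.00 + $13,205.00 = $99,230.00

$99,230.00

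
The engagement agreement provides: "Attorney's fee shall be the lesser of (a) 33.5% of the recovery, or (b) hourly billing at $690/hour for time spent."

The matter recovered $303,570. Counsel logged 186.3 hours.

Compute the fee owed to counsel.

$101,695.95

(a) 33.5% of $303,570 = $101,695.95
(b) 186.3 × $690 = $128,547.00
The lesser is (a): $101,695.95.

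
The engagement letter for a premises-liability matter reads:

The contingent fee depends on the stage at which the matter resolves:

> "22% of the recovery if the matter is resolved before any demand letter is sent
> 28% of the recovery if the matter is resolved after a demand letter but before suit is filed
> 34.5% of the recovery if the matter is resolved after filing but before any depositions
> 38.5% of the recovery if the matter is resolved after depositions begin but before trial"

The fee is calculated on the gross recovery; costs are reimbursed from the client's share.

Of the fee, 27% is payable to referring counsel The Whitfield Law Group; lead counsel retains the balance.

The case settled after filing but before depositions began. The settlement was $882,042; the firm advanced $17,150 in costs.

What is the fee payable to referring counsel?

$82,162.21

Fee base is the gross recovery, $882,042; costs are reimbursed separately.
The matter settled after filing but before depositions began, so the 34.5% rate applies.
$882,042 × 34.5% = $304,304.49
Referral share: 27% of $304,304.49 = $82,162.21; lead counsel retains $304,304.49 − $82,162.21 = $222,142.28.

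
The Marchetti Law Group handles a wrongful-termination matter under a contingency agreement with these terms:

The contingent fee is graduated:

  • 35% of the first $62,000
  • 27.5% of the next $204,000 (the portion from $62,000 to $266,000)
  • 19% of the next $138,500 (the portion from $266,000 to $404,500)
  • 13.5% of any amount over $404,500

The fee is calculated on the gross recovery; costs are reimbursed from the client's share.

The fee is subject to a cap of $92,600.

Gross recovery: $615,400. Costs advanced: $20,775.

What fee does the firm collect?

$92,600.00

Fee base is the gross recovery, $615,400; costs are reimbursed separately.
First $62,000 at 35% = $21,700.00
Next $204,000 at 27.5% = $56,100.00
Next $138,500 at 19% = $26,315.00
Remaining $210,900 at 13.5% = $28,471.50
Fee: $21,700.00 + $56,100.00 + $26,315.00 + $28,471.50 = $132,586.50
$132,586.50 exceeds the $92,600 cap, so the fee is capped at $92,600.00.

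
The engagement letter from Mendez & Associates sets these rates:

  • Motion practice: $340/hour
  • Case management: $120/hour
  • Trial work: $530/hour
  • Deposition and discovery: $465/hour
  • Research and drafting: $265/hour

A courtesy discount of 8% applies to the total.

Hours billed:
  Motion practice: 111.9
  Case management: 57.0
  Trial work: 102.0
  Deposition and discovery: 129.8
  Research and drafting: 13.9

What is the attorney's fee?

$149,947.58

Motion practice: 111.9 × $340 = $38,046.00
Case management: 57.0 × $120 = $6,840.00
Trial work: 102.0 × $530 = $54,060.00
Deposition and discovery: 129.8 × $465 = $60,357.00
Research and drafting: 13.9 × $265 = $3,683.50
Subtotal: $162,986.50
Less 8% discount: −$13,038.92
Total: $162,986.50 − $13,038.92 = $149,947.58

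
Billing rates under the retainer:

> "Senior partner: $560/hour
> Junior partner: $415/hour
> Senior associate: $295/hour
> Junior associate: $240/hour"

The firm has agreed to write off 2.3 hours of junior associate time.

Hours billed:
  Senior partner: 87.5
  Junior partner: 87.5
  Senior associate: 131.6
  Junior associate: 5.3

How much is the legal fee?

$124,854.50

Senior partner: 87.5 × $560 = $49,000.00
Junior partner: 87.5 × $415 = $36,312.50
Senior associate: 131.6 × $295 = $38,822.00
Junior associate: 5.3 × $240 = $1,272.00
Subtotal: $125,406.50
Write-off: 2.3 × $240 = $552.00
Total: $125,406.50 − $552.00 = $124,854.50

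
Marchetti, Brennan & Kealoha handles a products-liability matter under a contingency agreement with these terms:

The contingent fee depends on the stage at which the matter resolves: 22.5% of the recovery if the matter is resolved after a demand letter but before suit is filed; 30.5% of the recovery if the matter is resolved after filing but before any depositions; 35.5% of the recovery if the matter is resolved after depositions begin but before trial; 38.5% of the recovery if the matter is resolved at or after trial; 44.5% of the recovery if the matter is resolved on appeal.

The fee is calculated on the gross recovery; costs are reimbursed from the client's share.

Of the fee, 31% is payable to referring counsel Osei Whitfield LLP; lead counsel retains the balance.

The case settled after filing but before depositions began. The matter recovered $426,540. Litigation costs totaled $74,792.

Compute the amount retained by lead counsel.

Fee base is the gross recovery, $426,540; costs are reimbursed separately.
The matter settled after filing but before depositions began, so the 30.5% rate applies.
$426,540 × 30.5% = $130,094.70
Referral share: 31% of $130,094.70 = $40,329.36; lead counsel retains $130,094.70 − $40,329.36 = $89,765.34.

$89,765.34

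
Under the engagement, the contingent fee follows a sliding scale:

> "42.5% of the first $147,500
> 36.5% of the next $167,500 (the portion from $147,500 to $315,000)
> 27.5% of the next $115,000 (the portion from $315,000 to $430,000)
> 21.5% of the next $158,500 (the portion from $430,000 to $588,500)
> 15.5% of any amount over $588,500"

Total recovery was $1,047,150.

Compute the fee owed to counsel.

$260,618.25

First $147,500 at 42.5% = $62,687.50
Next $167,500 at 36.5% = $61,137.50
Next $115,000 at 27.5% = $31,625.00
Next $158,500 at 21.5% = $34,077.50
Remaining $458,650 at 15.5% = $71,090.75
Fee: $62,687.50 + $61,137.50 + $31,625.00 + $34,077.50 + $71,090.75 = $260,618.25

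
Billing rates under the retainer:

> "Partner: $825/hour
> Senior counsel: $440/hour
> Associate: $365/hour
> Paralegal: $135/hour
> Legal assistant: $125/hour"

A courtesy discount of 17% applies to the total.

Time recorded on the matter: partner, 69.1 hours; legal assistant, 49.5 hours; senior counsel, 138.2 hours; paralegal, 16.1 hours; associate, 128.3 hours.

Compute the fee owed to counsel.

$143,594.98

Partner: 69.1 × $825 = $57,007.50
Senior counsel: 138.2 × $440 = $60,808.00
Associate: 128.3 × $365 = $46,829.50
Paralegal: 16.1 × $135 = $2,173.50
Legal assistant: 49.5 × $125 = $6,187.50
Subtotal: $173,006.00
Less 17% discount: −$29,411.02
Total: $173,006.00 − $29,411.02 = $143,594.98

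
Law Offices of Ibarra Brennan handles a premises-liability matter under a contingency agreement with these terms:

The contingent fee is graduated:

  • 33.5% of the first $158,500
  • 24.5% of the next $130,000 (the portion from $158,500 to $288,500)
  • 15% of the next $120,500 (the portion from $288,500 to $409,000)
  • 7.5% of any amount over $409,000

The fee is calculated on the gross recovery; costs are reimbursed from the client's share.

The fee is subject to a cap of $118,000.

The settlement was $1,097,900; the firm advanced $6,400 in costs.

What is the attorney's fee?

Fee base is the gross recovery, $1,097,900; costs are reimbursed separately.
First $158,500 at 33.5% = $53,097.50
Next $130,000 at 24.5% = $31,850.00
Next $120,500 at 15% = $18,075.00
Remaining $688,900 at 7.5% = $51,667.50
Fee: $53,097.50 + $31,850.00 + $18,075.00 + $51,667.50 = $154,690.00
$154,690.00 exceeds the $118,000 cap, so the fee is capped at $118,000.00.

$118,000.00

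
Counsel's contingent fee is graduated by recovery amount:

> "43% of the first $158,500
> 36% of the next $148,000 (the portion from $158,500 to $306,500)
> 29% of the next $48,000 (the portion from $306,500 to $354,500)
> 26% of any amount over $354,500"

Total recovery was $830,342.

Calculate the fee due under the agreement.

First $158,500 at 43% = $68,155.00
Next $148,000 at 36% = $53,280.00
Next $48,000 at 29% = $13,920.00
Remaining $475,842 at 26% = $123,718.92
Fee: $68,155.00 + $53,280.00 + $13,920.00 + $123,718.92 = $259,073.92

$259,073.92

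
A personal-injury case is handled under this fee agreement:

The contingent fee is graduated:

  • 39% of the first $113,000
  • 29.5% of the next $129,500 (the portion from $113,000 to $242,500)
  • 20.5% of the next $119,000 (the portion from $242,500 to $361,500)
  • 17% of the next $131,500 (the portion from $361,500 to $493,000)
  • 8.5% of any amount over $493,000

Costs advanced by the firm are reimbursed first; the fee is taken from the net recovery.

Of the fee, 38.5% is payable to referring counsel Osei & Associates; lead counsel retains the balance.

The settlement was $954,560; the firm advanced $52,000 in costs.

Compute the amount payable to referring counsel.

$63,076.51

Fee base (net of costs): $954,560 − $52,000 = $902,560
First $113,000 at 39% = $44,070.00
Next $129,500 at 29.5% = $38,202.50
Next $119,000 at 20.5% = $24,395.00
Next $131,500 at 17% = $22,355.00
Remaining $409,560 at 8.5% = $34,812.60
Fee: $44,070.00 + $38,202.50 + $24,395.00 + $22,355.00 + $34,812.60 = $163,835.10
Referral share: 38.5% of $163,835.10 = $63,076.51; lead counsel retains $163,835.10 − $63,076.51 = $100,758.59.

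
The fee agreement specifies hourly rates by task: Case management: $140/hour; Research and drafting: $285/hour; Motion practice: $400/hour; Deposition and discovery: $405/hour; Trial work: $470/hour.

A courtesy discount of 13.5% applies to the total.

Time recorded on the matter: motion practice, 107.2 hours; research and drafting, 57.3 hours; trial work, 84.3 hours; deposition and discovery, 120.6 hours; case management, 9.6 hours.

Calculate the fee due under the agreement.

Case management: 9.6 × $140 = $1,344.00
Research and drafting: 57.3 × $285 = $16,330.50
Motion practice: 107.2 × $400 = $42,880.00
Deposition and discovery: 120.6 × $405 = $48,843.00
Trial work: 84.3 × $470 = $39,621.00
Subtotal: $149,018.50
Less 13.5% discount: −$20,117.50
Total: $149,018.50 − $20,117.50 = $128,901.00

$128,901.00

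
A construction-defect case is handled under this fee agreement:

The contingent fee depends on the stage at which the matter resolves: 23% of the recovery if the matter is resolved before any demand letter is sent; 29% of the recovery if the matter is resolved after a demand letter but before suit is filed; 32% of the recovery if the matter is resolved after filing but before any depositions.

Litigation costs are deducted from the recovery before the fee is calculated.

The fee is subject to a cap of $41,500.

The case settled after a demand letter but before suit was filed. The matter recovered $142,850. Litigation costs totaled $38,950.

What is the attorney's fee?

$30,131.00

Fee base (net of costs): $142,850 − $38,950 = $103,900
The matter settled after a demand letter but before suit was filed, so the 29% rate applies.
$103,900 × 29% = $30,131.00
$30,131.00 is under the $41,500 cap.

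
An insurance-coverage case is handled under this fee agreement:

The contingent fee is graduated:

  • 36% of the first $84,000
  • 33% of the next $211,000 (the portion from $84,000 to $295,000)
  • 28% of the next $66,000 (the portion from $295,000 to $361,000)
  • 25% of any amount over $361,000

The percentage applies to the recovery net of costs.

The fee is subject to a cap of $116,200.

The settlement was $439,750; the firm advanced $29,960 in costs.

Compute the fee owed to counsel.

Fee base (net of costs): $439,750 − $29,960 = $409,790
First $84,000 at 36% = $30,240.00
Next $211,000 at 33% = $69,630.00
Next $66,000 at 28% = $18,480.00
Remaining $48,790 at 25% = $12,197.50
Fee: $30,240.00 + $69,630.00 + $18,480.00 + $12,197.50 = $130,547.50
$130,547.50 exceeds the $116,200 cap, so the fee is capped at $116,200.00.

$116,200.00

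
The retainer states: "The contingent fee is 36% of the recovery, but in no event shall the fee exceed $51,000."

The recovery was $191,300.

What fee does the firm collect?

$51,000.00

36% of $191,300 = $68,868.00
That exceeds the $51,000 cap, so the fee is capped at $51,000.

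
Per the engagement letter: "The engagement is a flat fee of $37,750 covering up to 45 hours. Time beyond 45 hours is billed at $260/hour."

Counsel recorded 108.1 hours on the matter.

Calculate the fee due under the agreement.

Flat fee: $37,750.00
Excess hours: 108.1 − 45 = 63.1
Overrun: 63.1 × $260 = $16,406.00
Total: $37,750.00 + $16,406.00 = $54,156.00

$54,156.00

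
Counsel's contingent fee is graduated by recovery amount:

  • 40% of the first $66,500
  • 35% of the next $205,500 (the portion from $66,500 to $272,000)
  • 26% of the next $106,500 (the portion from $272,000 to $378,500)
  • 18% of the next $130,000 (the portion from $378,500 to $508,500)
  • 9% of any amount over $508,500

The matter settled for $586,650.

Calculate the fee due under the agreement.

First $66,500 at 40% = $26,600.00
Next $205,500 at 35% = $71,925.00
Next $106,500 at 26% = $27,690.00
Next $130,000 at 18% = $23,400.00
Remaining $78,150 at 9% = $7,033.50
Fee: $26,600.00 + $71,925.00 + $27,690.00 + $23,400.00 + $7,033.50 = $156,648.50

$156,648.50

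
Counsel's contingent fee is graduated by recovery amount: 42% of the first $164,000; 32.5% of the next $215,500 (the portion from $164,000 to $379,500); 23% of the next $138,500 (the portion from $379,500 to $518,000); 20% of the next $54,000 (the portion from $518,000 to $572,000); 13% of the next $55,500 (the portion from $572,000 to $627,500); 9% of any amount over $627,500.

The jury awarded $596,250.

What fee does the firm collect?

First $164,000 at 42% = $68,880.00
Next $215,500 at 32.5% = $70,037.50
Next $138,500 at 23% = $31,855.00
Next $54,000 at 20% = $10,800.00
Remaining $24,250 at 13% = $3,152.50
Fee: $68,880.00 + $70,037.50 + $31,855.00 + $10,800.00 + $3,152.50 = $184,725.00

$184,725.00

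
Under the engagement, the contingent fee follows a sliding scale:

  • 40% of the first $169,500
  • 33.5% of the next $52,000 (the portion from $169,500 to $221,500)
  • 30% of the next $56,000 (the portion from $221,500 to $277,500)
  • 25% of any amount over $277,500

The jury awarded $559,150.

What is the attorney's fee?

$172,432.50

First $169,500 at 40% = $67,800.00
Next $52,000 at 33.5% = $17,420.00
Next $56,000 at 30% = $16,800.00
Remaining $281,650 at 25% = $70,412.50
Fee: $67,800.00 + $17,420.00 + $16,800.00 + $70,412.50 = $172,432.50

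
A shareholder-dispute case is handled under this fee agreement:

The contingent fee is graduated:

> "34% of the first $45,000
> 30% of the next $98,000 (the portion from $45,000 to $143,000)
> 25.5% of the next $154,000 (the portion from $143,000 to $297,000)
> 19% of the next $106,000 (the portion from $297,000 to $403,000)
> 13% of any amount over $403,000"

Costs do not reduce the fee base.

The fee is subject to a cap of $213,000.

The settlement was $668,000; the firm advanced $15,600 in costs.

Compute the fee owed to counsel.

$138,560.00

Fee base is the gross recovery, $668,000; costs are reimbursed separately.
First $45,000 at 34% = $15,300.00
Next $98,000 at 30% = $29,400.00
Next $154,000 at 25.5% = $39,270.00
Next $106,000 at 19% = $20,140.00
Remaining $265,000 at 13% = $34,450.00
Fee: $15,300.00 + $29,400.00 + $39,270.00 + $20,140.00 + $34,450.00 = $138,560.00
$138,560.00 is under the $213,000 cap.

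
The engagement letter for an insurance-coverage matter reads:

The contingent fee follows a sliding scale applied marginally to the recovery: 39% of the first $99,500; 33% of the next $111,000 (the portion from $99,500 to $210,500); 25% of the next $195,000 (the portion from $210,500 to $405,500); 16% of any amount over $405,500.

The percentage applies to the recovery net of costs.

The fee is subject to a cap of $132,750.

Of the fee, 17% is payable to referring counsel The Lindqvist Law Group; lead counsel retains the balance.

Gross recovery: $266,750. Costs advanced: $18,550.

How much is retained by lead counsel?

$70,433.80

Fee base (net of costs): $266,750 − $18,550 = $248,200
First $99,500 at 39% = $38,805.00
Next $111,000 at 33% = $36,630.00
Remaining $37,700 at 25% = $9,425.00
Fee: $38,805.00 + $36,630.00 + $9,425.00 = $84,860.00
$84,860.00 is under the $132,750 cap.
Referral share: 17% of $84,860.00 = $14,426.20; lead counsel retains $84,860.00 − $14,426.20 = $70,433.80.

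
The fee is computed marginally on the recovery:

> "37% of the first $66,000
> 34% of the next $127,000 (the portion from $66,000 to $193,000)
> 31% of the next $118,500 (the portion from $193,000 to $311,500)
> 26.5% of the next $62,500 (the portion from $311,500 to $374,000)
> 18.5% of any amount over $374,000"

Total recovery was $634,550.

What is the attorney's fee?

First $66,000 at 37% = $24,420.00
Next $127,000 at 34% = $43,180.00
Next $118,500 at 31% = $36,735.00
Next $62,500 at 26.5% = $16,562.50
Remaining $260,550 at 18.5% = $48,201.75
Fee: $24,420.00 + $43,180.00 + $36,735.00 + $16,562.50 + $48,201.75 = $169,099.25

$169,099.25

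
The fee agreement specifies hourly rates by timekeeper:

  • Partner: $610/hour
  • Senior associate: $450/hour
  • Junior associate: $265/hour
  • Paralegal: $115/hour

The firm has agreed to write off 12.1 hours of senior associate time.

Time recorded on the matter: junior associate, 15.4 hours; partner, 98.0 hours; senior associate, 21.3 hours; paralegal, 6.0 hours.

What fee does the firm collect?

$68,691.00

Partner: 98.0 × $610 = $59,780.00
Senior associate: 21.3 × $450 = $9,585.00
Junior associate: 15.4 × $265 = $4,081.00
Paralegal: 6.0 × $115 = $690.00
Subtotal: $74,136.00
Write-off: 12.1 × $450 = $5,445.00
Total: $74,136.00 − $5,445.00 = $68,691.00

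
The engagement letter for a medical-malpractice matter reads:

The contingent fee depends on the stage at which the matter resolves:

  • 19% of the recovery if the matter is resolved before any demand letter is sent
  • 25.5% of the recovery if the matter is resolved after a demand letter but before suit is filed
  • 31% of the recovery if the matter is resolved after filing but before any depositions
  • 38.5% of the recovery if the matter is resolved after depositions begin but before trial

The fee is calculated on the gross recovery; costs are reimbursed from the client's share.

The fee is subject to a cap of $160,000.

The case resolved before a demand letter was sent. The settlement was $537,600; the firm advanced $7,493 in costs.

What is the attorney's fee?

Fee base is the gross recovery, $537,600; costs are reimbursed separately.
The matter resolved before a demand letter was sent, so the 19% rate applies.
$537,600 × 19% = $102,144.00
$102,144.00 is under the $160,000 cap.

$102,144.00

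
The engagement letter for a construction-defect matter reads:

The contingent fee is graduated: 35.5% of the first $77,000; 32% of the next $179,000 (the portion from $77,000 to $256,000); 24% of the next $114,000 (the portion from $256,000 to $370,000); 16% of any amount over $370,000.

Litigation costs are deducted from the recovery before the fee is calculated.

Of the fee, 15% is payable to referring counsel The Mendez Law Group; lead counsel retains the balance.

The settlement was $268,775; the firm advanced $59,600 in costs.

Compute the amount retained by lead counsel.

Fee base (net of costs): $268,775 − $59,600 = $209,175
First $77,000 at 35.5% = $27,335.00
Remaining $132,175 at 32% = $42,296.00
Fee: $27,335.00 + $42,296.00 = $69,631.00
Referral share: 15% of $69,631.00 = $10,444.65; lead counsel retains $69,631.00 − $10,444.65 = $59,186.35.

$59,186.35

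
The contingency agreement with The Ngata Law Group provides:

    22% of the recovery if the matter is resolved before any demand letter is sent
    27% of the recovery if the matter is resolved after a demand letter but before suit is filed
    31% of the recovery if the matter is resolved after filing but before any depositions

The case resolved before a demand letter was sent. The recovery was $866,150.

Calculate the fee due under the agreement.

The matter resolved before a demand letter was sent, so the 22% rate applies.
$866,150 × 22% = $190,553.00

$190,553.00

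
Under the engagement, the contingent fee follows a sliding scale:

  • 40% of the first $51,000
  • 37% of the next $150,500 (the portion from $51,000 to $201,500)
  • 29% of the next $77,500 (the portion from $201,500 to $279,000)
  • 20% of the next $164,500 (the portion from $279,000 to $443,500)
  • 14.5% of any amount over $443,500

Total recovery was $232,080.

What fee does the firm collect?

First $51,000 at 40% = $20,400.00
Next $150,500 at 37% = $55,685.00
Remaining $30,580 at 29% = $8,868.20
Fee: $20,400.00 + $55,685.00 + $8,868.20 = $84,953.20

$84,953.20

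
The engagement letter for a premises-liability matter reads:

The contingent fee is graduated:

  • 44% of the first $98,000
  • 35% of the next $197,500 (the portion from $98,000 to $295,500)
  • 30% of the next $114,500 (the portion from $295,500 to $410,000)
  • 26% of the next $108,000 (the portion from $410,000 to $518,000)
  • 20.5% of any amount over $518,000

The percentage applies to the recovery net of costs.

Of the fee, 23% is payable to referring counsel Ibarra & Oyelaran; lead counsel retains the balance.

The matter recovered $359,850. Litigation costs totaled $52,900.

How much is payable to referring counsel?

Fee base (net of costs): $359,850 − $52,900 = $306,950
First $98,000 at 44% = $43,120.00
Next $197,500 at 35% = $69,125.00
Remaining $11,450 at 30% = $3,435.00
Fee: $43,120.00 + $69,125.00 + $3,435.00 = $115,680.00
Referral share: 23% of $115,680.00 = $26,606.40; lead counsel retains $115,680.00 − $26,606.40 = $89,073.60.

$26,606.40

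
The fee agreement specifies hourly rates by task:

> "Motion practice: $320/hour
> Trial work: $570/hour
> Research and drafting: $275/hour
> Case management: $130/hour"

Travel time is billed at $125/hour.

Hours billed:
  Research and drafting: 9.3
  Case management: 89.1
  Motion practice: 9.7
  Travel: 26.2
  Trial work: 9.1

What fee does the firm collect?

$25,706.50

Motion practice: 9.7 × $320 = $3,104.00
Trial work: 9.1 × $570 = $5,187.00
Research and drafting: 9.3 × $275 = $2,557.50
Case management: 89.1 × $130 = $11,583.00
Subtotal: $3,104.00 + $5,187.00 + $2,557.50 + $11,583.00 = $22,431.50
Travel: 26.2 × $125 = $3,275.00
Total: $22,431.50 + $3,275.00 = $25,706.50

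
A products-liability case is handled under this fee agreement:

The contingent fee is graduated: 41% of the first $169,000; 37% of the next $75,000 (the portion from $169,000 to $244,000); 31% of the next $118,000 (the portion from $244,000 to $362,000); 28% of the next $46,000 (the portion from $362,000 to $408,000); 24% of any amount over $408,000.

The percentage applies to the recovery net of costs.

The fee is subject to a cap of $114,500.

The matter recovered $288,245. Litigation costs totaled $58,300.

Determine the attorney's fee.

$91,839.65

Fee base (net of costs): $288,245 − $58,300 = $229,945
First $169,000 at 41% = $69,290.00
Remaining $60,945 at 37% = $22,549.65
Fee: $69,290.00 + $22,549.65 = $91,839.65
$91,839.65 is under the $114,500 cap.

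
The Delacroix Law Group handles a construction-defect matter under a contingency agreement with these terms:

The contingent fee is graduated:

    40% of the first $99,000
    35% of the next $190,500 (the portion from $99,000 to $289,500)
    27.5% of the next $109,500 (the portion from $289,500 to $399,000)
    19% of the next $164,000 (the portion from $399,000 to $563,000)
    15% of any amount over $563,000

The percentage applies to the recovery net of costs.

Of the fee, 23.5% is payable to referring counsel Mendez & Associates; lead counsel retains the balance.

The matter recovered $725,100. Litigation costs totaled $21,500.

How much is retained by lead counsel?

$144,307.69

Fee base (net of costs): $725,100 − $21,500 = $703,600
First $99,000 at 40% = $39,600.00
Next $190,500 at 35% = $66,675.00
Next $109,500 at 27.5% = $30,112.50
Next $164,000 at 19% = $31,160.00
Remaining $140,600 at 15% = $21,090.00
Fee: $39,600.00 + $66,675.00 + $30,112.50 + $31,160.00 + $21,090.00 = $188,637.50
Referral share: 23.5% of $188,637.50 = $44,329.81; lead counsel retains $188,637.50 − $44,329.81 = $144,307.69.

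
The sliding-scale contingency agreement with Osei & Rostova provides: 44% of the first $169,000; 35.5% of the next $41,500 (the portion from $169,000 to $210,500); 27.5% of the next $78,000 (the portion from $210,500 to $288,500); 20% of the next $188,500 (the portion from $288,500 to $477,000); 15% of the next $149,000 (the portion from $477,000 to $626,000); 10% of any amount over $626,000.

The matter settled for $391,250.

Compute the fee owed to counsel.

First $169,000 at 44% = $74,360.00
Next $41,500 at 35.5% = $14,732.50
Next $78,000 at 27.5% = $21,450.00
Remaining $102,750 at 20% = $20,550.00
Fee: $74,360.00 + $14,732.50 + $21,450.00 + $20,550.00 = $131,092.50

$131,092.50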